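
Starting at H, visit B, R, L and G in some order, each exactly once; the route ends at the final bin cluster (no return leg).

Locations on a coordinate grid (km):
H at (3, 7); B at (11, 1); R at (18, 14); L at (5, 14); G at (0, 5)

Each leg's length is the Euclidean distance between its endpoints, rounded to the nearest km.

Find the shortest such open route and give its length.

There are 4! = 24 possible orderings.
H → B → R → L → G: 10+15+13+10 = 48
H → B → R → G → L: 10+15+20+10 = 55
H → B → L → R → G: 10+14+13+20 = 57
H → B → L → G → R: 10+14+10+20 = 54
H → B → G → R → L: 10+12+20+13 = 55
H → B → G → L → R: 10+12+10+13 = 45
H → R → B → L → G: 17+15+14+10 = 56
H → R → B → G → L: 17+15+12+10 = 54
H → R → L → B → G: 17+13+14+12 = 56
H → R → L → G → B: 17+13+10+12 = 52
H → R → G → B → L: 17+20+12+14 = 63
H → R → G → L → B: 17+20+10+14 = 61
H → L → B → R → G: 7+14+15+20 = 56
H → L → B → G → R: 7+14+12+20 = 53
… (10 more)
H → G → L → R → B: 4+10+13+15 = 42  ← best
The minimum is 42.
One shortest path: H → G → L → R → B.

Shortest open route: 42 km.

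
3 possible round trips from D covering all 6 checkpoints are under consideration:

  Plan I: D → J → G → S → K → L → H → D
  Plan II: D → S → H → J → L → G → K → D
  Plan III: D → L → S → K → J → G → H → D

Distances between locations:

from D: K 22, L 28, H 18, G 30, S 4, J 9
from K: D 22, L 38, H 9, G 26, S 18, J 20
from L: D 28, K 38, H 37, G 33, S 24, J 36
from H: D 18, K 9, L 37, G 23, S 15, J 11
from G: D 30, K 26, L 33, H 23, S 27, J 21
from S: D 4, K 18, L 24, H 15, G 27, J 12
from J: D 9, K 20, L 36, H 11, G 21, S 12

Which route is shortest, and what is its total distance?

Plan I: 9 + 21 + 27 + 18 + 38 + 37 + 18 = 168
Plan II: 4 + 15 + 11 + 36 + 33 + 26 + 22 = 147
Plan III: 28 + 24 + 18 + 20 + 21 + 23 + 18 = 152

147 — Plan II is the shortest.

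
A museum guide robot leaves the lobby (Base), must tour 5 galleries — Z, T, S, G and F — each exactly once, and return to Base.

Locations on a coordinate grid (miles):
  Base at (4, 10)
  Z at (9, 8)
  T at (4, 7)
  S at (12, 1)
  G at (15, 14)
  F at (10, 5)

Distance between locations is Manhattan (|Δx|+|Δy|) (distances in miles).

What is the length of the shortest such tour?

With 5 stops there are 5!/2 = 60 distinct round trips (a route and its reverse cost the same).
Base - Z - T - S - G - F - Base: 7+6+14+16+14+11 = 68
Base - Z - T - S - F - G - Base: 7+6+14+6+14+15 = 62
Base - Z - T - G - S - F - Base: 7+6+18+16+6+11 = 64
Base - Z - T - G - F - S - Base: 7+6+18+14+6+17 = 68
Base - Z - T - F - S - G - Base: 7+6+8+6+16+15 = 58
Base - Z - T - F - G - S - Base: 7+6+8+14+16+17 = 68
Base - Z - S - T - G - F - Base: 7+10+14+18+14+11 = 74
Base - Z - S - T - F - G - Base: 7+10+14+8+14+15 = 68
Base - Z - S - G - T - F - Base: 7+10+16+18+8+11 = 70
Base - Z - S - G - F - T - Base: 7+10+16+14+8+3 = 58
Base - Z - S - F - T - G - Base: 7+10+6+8+18+15 = 64
Base - Z - S - F - G - T - Base: 7+10+6+14+18+3 = 58
Base - Z - G - T - S - F - Base: 7+12+18+14+6+11 = 68
Base - Z - G - T - F - S - Base: 7+12+18+8+6+17 = 68
… (46 more)
Base - T - Z - F - S - G - Base: 3+6+4+6+16+15 = 50  ← best
The minimum is 50.
One optimal route: Base → T → Z → F → S → G → Base (or its reverse).

Shortest round trip = 50 miles.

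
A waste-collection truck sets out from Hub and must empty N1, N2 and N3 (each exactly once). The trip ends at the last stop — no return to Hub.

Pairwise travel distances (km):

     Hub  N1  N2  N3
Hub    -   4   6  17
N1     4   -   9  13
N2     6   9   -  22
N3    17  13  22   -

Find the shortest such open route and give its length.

There are 3! = 6 possible orderings.
Hub - N1 - N2 - N3: 4+9+22 = 35
Hub - N1 - N3 - N2: 4+13+22 = 39
Hub - N2 - N1 - N3: 6+9+13 = 28
Hub - N2 - N3 - N1: 6+22+13 = 41
Hub - N3 - N1 - N2: 17+13+9 = 39
Hub - N3 - N2 - N1: 17+22+9 = 48
The minimum is 28.
One shortest path: Hub → N2 → N1 → N3.

Shortest open route: 28 km.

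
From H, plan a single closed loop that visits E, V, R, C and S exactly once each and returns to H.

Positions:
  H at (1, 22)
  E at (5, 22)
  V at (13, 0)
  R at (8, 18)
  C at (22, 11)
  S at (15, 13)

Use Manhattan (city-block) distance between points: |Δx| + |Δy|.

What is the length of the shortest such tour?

With 5 stops there are 5!/2 = 60 distinct round trips (a route and its reverse cost the same).
H-E-V-R-C-S-H: 4+30+23+21+9+23 = 110
H-E-V-R-S-C-H: 4+30+23+12+9+32 = 110
H-E-V-C-R-S-H: 4+30+20+21+12+23 = 110
H-E-V-C-S-R-H: 4+30+20+9+12+11 = 86
H-E-V-S-R-C-H: 4+30+15+12+21+32 = 114
H-E-V-S-C-R-H: 4+30+15+9+21+11 = 90
H-E-R-V-C-S-H: 4+7+23+20+9+23 = 86
H-E-R-V-S-C-H: 4+7+23+15+9+32 = 90
H-E-R-C-V-S-H: 4+7+21+20+15+23 = 90
H-E-R-C-S-V-H: 4+7+21+9+15+34 = 90
H-E-R-S-V-C-H: 4+7+12+15+20+32 = 90
H-E-R-S-C-V-H: 4+7+12+9+20+34 = 86
H-E-C-V-R-S-H: 4+28+20+23+12+23 = 110
H-E-C-V-S-R-H: 4+28+20+15+12+11 = 90
… (46 more)
The minimum is 86.
One optimal route: H → E → V → C → S → R → H (or its reverse).

86 — the shortest possible round trip.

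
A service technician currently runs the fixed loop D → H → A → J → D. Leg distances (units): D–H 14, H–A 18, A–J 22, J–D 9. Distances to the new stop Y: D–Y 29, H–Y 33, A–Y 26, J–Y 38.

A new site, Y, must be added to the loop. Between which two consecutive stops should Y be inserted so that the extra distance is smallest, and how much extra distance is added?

Insertion cost between consecutive stops i–j is d(i,Y) + d(Y,j) − d(i,j):
  between D and H: 29 + 33 − 14 = 48
  between H and A: 33 + 26 − 18 = 41
  between A and J: 26 + 38 − 22 = 42
  between J and D: 38 + 29 − 9 = 58
Cheapest insertion is between H and A, adding 41.
New total = 63 + 41 = 104.

+41 — insert Y between H and A.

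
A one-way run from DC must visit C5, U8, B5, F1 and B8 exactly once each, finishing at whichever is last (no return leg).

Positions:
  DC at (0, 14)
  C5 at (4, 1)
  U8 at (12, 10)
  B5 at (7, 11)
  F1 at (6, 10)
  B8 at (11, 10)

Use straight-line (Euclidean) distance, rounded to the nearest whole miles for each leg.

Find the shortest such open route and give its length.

There are 5! = 120 possible orderings.
DC → C5 → U8 → B5 → F1 → B8: 14+12+5+1+5 = 37
DC → C5 → U8 → B5 → B8 → F1: 14+12+5+4+5 = 40
DC → C5 → U8 → F1 → B5 → B8: 14+12+6+1+4 = 37
DC → C5 → U8 → F1 → B8 → B5: 14+12+6+5+4 = 41
DC → C5 → U8 → B8 → B5 → F1: 14+12+1+4+1 = 32
DC → C5 → U8 → B8 → F1 → B5: 14+12+1+5+1 = 33
DC → C5 → B5 → U8 → F1 → B8: 14+10+5+6+5 = 40
DC → C5 → B5 → U8 → B8 → F1: 14+10+5+1+5 = 35
DC → C5 → B5 → F1 → U8 → B8: 14+10+1+6+1 = 32
DC → C5 → B5 → F1 → B8 → U8: 14+10+1+5+1 = 31
DC → C5 → B5 → B8 → U8 → F1: 14+10+4+1+6 = 35
DC → C5 → B5 → B8 → F1 → U8: 14+10+4+5+6 = 39
DC → C5 → F1 → U8 → B5 → B8: 14+9+6+5+4 = 38
DC → C5 → F1 → U8 → B8 → B5: 14+9+6+1+4 = 34
… (106 more)
DC → F1 → B5 → U8 → B8 → C5: 7+1+5+1+11 = 25  ← best
The minimum is 25.
One shortest path: DC → F1 → B5 → U8 → B8 → C5.

Minimum one-way distance = 25 miles.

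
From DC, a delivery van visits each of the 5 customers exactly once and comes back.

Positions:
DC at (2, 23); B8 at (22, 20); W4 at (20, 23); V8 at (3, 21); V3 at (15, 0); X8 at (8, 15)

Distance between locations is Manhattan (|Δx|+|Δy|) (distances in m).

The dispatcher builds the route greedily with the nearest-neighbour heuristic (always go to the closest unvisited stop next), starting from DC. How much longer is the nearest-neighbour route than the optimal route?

From DC: V8=3, X8=14, W4=18, B8=23, V3=36 → choose V8 (3).
From V8: X8=11, W4=19, B8=20, V3=33 → choose X8 (11).
From X8: B8=19, W4=20, V3=22 → choose B8 (19).
From B8: W4=5, V3=27 → choose W4 (5).
From W4: V3=28 → choose V3 (28).
NN route DC → V8 → X8 → B8 → W4 → V3 → DC costs 102.
Optimal: DC → W4 → B8 → V3 → X8 → V8 → DC costs 86 (by enumerating all 60 distinct tours).
Excess = 102 − 86 = 16.

Excess over optimum: 16 m.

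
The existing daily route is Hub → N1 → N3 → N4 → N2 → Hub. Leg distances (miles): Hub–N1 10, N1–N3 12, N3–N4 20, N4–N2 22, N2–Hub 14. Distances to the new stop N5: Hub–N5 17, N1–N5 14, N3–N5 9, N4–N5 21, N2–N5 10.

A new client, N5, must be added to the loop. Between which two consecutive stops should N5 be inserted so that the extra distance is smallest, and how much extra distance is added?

Insertion cost between consecutive stops i–j is d(i,N5) + d(N5,j) − d(i,j):
  between Hub and N1: 17 + 14 − 10 = 21
  between N1 and N3: 14 + 9 − 12 = 11
  between N3 and N4: 9 + 21 − 20 = 10
  between N4 and N2: 21 + 10 − 22 = 9
  between N2 and Hub: 10 + 17 − 14 = 13
Cheapest insertion is between N4 and N2, adding 9.
New total = 78 + 9 = 87.

Adding 9 miles by placing N5 on the N4–N2 leg.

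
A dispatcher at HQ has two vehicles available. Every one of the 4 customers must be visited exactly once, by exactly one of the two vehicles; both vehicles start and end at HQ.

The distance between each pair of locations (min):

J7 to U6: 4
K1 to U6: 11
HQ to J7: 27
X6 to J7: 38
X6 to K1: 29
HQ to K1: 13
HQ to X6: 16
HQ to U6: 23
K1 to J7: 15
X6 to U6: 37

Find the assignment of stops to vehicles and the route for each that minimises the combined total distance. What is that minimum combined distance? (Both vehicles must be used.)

Minimum combined distance: 87 min.

Check every non-empty split of the stops between the two vehicles; for each half take its own optimal tour:
  {X6} + {K1, J7, U6}: 32 + 55 = 87
  {K1} + {X6, J7, U6}: 26 + 81 = 107
  {X6, K1} + {J7, U6}: 58 + 54 = 112
  {J7} + {X6, K1, U6}: 54 + 77 = 131
  {X6, J7} + {K1, U6}: 81 + 47 = 128
  {K1, J7} + {X6, U6}: 55 + 76 = 131
  … (7 splits in total)
Best: vehicle 1 HQ → X6 → HQ = 32; vehicle 2 HQ → K1 → J7 → U6 → HQ = 55; combined 87.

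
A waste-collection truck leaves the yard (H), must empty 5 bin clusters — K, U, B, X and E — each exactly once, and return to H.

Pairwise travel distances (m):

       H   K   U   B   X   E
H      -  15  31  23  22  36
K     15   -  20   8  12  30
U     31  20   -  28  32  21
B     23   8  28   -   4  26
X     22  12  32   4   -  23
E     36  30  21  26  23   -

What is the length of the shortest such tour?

Minimum total distance: 102 m.

With 5 stops there are 5!/2 = 60 distinct round trips (a route and its reverse cost the same).
H - K - U - B - X - E - H: 15+20+28+4+23+36 = 126
H - K - U - B - E - X - H: 15+20+28+26+23+22 = 134
H - K - U - X - B - E - H: 15+20+32+4+26+36 = 133
H - K - U - X - E - B - H: 15+20+32+23+26+23 = 139
H - K - U - E - B - X - H: 15+20+21+26+4+22 = 108
H - K - U - E - X - B - H: 15+20+21+23+4+23 = 106
H - K - B - U - X - E - H: 15+8+28+32+23+36 = 142
H - K - B - U - E - X - H: 15+8+28+21+23+22 = 117
H - K - B - X - U - E - H: 15+8+4+32+21+36 = 116
H - K - B - X - E - U - H: 15+8+4+23+21+31 = 102
H - K - B - E - U - X - H: 15+8+26+21+32+22 = 124
H - K - B - E - X - U - H: 15+8+26+23+32+31 = 135
H - K - X - U - B - E - H: 15+12+32+28+26+36 = 149
H - K - X - U - E - B - H: 15+12+32+21+26+23 = 129
… (46 more)
The minimum is 102.
One optimal route: H → K → B → X → E → U → H (or its reverse).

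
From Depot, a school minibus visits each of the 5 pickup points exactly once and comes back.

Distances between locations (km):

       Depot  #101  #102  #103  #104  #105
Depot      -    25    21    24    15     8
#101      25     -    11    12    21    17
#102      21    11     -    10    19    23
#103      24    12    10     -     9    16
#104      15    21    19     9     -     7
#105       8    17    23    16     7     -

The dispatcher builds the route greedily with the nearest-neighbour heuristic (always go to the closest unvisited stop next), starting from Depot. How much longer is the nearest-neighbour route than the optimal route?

Depot: #105=8, #104=15, #102=21, #103=24, #101=25 ⇒ #105
#105: #104=7, #103=16, #101=17, #102=23 ⇒ #104
#104: #103=9, #102=19, #101=21 ⇒ #103
#103: #102=10, #101=12 ⇒ #102
#102: #101=11 ⇒ #101
NN route Depot → #105 → #104 → #103 → #102 → #101 → Depot costs 70.
Optimal: Depot → #102 → #101 → #103 → #104 → #105 → Depot costs 68 (by enumerating all 60 distinct tours).
Excess = 70 − 68 = 2.

The nearest-neighbour route is 2 km longer than optimal.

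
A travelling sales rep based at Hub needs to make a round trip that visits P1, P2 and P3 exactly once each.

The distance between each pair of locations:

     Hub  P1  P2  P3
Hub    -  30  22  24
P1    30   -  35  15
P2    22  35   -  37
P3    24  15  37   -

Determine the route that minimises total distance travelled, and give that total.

With 3 stops there are 3!/2 = 3 distinct round trips (a route and its reverse cost the same).
Hub→P1→P2→P3→Hub: 30+35+37+24 = 126
Hub→P1→P3→P2→Hub: 30+15+37+22 = 104
Hub→P2→P1→P3→Hub: 22+35+15+24 = 96
The minimum is 96.
One optimal route: Hub → P2 → P1 → P3 → Hub (or its reverse).

Minimum total distance: 96.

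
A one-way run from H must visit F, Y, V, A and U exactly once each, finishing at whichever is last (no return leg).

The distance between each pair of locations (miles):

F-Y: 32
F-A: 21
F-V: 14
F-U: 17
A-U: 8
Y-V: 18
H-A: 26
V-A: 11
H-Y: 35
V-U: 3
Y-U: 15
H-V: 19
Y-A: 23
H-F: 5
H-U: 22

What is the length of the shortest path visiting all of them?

Shortest open route: 53 miles.

There are 5! = 120 possible orderings.
H - F - Y - V - A - U: 5+32+18+11+8 = 74
H - F - Y - V - U - A: 5+32+18+3+8 = 66
H - F - Y - A - V - U: 5+32+23+11+3 = 74
H - F - Y - A - U - V: 5+32+23+8+3 = 71
H - F - Y - U - V - A: 5+32+15+3+11 = 66
H - F - Y - U - A - V: 5+32+15+8+11 = 71
H - F - V - Y - A - U: 5+14+18+23+8 = 68
H - F - V - Y - U - A: 5+14+18+15+8 = 60
H - F - V - A - Y - U: 5+14+11+23+15 = 68
H - F - V - A - U - Y: 5+14+11+8+15 = 53
H - F - V - U - Y - A: 5+14+3+15+23 = 60
H - F - V - U - A - Y: 5+14+3+8+23 = 53
H - F - A - Y - V - U: 5+21+23+18+3 = 70
H - F - A - Y - U - V: 5+21+23+15+3 = 67
… (106 more)
The minimum is 53.
One shortest path: H → F → V → A → U → Y.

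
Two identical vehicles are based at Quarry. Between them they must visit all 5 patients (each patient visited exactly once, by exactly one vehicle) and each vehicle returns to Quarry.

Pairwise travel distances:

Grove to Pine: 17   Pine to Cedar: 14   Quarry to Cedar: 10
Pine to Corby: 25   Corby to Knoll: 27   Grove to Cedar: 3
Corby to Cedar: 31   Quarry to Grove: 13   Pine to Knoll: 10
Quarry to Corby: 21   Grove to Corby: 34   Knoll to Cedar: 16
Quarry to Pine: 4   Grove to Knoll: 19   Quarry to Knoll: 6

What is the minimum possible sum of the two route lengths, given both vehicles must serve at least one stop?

Minimum combined distance: 88.

Try each way of splitting the stops between the two vehicles (each non-empty) and, for each split, find the best tour for each vehicle:
  {Grove} + {Pine, Corby, Knoll, Cedar}: 26 + 82 = 108
  {Pine} + {Grove, Corby, Knoll, Cedar}: 8 + 80 = 88
  {Grove, Pine} + {Corby, Knoll, Cedar}: 34 + 74 = 108
  {Corby} + {Grove, Pine, Knoll, Cedar}: 42 + 46 = 88
  {Grove, Corby} + {Pine, Knoll, Cedar}: 68 + 40 = 108
  {Pine, Corby} + {Grove, Knoll, Cedar}: 50 + 38 = 88
  … (15 splits in total)
Best: vehicle 1 Quarry → Pine → Quarry = 8; vehicle 2 Quarry → Grove → Cedar → Corby → Knoll → Quarry = 80; combined 88.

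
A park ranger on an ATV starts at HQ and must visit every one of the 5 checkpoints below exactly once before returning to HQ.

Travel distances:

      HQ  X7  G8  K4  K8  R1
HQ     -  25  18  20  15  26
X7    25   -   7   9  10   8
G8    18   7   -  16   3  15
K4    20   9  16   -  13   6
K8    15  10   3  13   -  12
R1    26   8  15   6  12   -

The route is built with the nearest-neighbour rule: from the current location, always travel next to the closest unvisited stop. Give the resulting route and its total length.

59 along HQ → K8 → G8 → X7 → R1 → K4 → HQ.

HQ → [K8:15 / G8:18 / K4:20 / X7:25 / R1:26] → K8 (15)
K8 → [G8:3 / X7:10 / R1:12 / K4:13] → G8 (3)
G8 → [X7:7 / R1:15 / K4:16] → X7 (7)
X7 → [R1:8 / K4:9] → R1 (8)
R1 → [K4:6] → K4 (6)
Return K4→HQ: 20.
Total = 15 + 3 + 7 + 8 + 6 + 20 = 59.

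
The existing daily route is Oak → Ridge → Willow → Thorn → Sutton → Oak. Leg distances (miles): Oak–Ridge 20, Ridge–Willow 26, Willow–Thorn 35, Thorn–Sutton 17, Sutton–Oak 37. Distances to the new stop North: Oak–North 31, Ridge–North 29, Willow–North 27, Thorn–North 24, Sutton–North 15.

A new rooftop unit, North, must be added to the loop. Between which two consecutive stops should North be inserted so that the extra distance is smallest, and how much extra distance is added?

+9 miles — insert North between Sutton and Oak.

Insertion cost between consecutive stops i–j is d(i,North) + d(North,j) − d(i,j):
  between Oak and Ridge: 31 + 29 − 20 = 40
  between Ridge and Willow: 29 + 27 − 26 = 30
  between Willow and Thorn: 27 + 24 − 35 = 16
  between Thorn and Sutton: 24 + 15 − 17 = 22
  between Sutton and Oak: 15 + 31 − 37 = 9
Cheapest insertion is between Sutton and Oak, adding 9.
New total = 135 + 9 = 144.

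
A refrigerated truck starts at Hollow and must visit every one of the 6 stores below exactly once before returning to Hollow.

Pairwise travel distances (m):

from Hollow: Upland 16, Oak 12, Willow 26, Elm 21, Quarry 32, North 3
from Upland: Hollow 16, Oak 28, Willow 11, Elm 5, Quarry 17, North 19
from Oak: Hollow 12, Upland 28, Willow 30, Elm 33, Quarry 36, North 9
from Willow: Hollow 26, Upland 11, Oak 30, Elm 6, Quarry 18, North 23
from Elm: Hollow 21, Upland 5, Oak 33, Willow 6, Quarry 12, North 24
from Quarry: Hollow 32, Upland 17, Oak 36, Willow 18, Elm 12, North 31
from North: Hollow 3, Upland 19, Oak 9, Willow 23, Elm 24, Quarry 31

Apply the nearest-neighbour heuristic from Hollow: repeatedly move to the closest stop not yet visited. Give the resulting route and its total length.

Total distance 101 m via the nearest-neighbour route Hollow → North → Oak → Upland → Elm → Willow → Quarry → Hollow.

Hollow → [North:3 / Oak:12 / Upland:16 / Elm:21 / Willow:26 / Quarry:32] → North (3)
North → [Oak:9 / Upland:19 / Willow:23 / Elm:24 / Quarry:31] → Oak (9)
Oak → [Upland:28 / Willow:30 / Elm:33 / Quarry:36] → Upland (28)
Upland → [Elm:5 / Willow:11 / Quarry:17] → Elm (5)
Elm → [Willow:6 / Quarry:12] → Willow (6)
Willow → [Quarry:18] → Quarry (18)
Return Quarry→Hollow: 32.
Total = 3 + 9 + 28 + 5 + 6 + 18 + 32 = 101.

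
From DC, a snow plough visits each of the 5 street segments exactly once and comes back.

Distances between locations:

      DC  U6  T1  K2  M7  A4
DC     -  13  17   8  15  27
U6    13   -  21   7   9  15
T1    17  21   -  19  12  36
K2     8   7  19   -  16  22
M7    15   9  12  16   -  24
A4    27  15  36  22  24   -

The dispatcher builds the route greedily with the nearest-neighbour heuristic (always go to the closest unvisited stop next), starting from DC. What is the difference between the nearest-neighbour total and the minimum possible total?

From DC: K2=8, U6=13, M7=15, T1=17, A4=27 → choose K2 (8).
From K2: U6=7, M7=16, T1=19, A4=22 → choose U6 (7).
From U6: M7=9, A4=15, T1=21 → choose M7 (9).
From M7: T1=12, A4=24 → choose T1 (12).
From T1: A4=36 → choose A4 (36).
NN route DC → K2 → U6 → M7 → T1 → A4 → DC costs 99.
Optimal: DC → T1 → M7 → U6 → A4 → K2 → DC costs 83 (by enumerating all 60 distinct tours).
Excess = 99 − 83 = 16.

Excess over optimum: 16.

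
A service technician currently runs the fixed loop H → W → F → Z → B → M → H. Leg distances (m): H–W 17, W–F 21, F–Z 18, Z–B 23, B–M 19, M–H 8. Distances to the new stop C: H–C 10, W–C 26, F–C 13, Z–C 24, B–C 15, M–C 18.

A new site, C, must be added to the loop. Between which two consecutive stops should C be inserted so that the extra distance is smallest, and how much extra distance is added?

Insertion cost between consecutive stops i–j is d(i,C) + d(C,j) − d(i,j):
  between H and W: 10 + 26 − 17 = 19
  between W and F: 26 + 13 − 21 = 18
  between F and Z: 13 + 24 − 18 = 19
  between Z and B: 24 + 15 − 23 = 16
  between B and M: 15 + 18 − 19 = 14
  between M and H: 18 + 10 − 8 = 20
Cheapest insertion is between B and M, adding 14.
New total = 106 + 14 = 120.

Minimum extra distance: 14 m, inserting C between B and M.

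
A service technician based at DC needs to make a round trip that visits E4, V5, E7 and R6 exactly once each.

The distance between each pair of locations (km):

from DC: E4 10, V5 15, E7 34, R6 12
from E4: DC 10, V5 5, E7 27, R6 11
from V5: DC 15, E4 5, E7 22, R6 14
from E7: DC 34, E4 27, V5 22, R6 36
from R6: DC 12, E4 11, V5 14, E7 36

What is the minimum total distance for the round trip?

There are 12 distinct closed tours to check (reversals are equivalent).
DC-E4-V5-E7-R6-DC: 10+5+22+36+12 = 85
DC-E4-V5-R6-E7-DC: 10+5+14+36+34 = 99
DC-E4-E7-V5-R6-DC: 10+27+22+14+12 = 85
DC-E4-E7-R6-V5-DC: 10+27+36+14+15 = 102
DC-E4-R6-V5-E7-DC: 10+11+14+22+34 = 91
DC-E4-R6-E7-V5-DC: 10+11+36+22+15 = 94
DC-V5-E4-E7-R6-DC: 15+5+27+36+12 = 95
DC-V5-E4-R6-E7-DC: 15+5+11+36+34 = 101
DC-V5-E7-E4-R6-DC: 15+22+27+11+12 = 87
DC-V5-R6-E4-E7-DC: 15+14+11+27+34 = 101
DC-E7-E4-V5-R6-DC: 34+27+5+14+12 = 92
DC-E7-V5-E4-R6-DC: 34+22+5+11+12 = 84
The minimum is 84.
One optimal route: DC → E7 → V5 → E4 → R6 → DC (or its reverse).

84 km — the shortest possible round trip.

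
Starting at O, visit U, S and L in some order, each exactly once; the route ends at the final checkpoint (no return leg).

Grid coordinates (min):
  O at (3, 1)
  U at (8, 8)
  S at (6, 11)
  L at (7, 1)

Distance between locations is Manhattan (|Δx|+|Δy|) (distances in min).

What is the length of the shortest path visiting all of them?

Shortest open route: 17 min.

There are 3! = 6 possible orderings.
O - U - S - L: 12+5+11 = 28
O - U - L - S: 12+8+11 = 31
O - S - U - L: 13+5+8 = 26
O - S - L - U: 13+11+8 = 32
O - L - U - S: 4+8+5 = 17
O - L - S - U: 4+11+5 = 20
The minimum is 17.
One shortest path: O → L → U → S.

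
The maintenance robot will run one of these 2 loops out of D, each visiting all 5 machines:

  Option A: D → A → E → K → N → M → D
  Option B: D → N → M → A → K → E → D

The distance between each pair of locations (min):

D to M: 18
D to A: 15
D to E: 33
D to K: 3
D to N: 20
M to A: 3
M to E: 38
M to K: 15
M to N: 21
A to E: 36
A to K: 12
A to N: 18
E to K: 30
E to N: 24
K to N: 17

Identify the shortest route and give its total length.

Shortest is Option B, total 119 min.

Option A: 15 + 36 + 30 + 17 + 21 + 18 = 137
Option B: 20 + 21 + 3 + 12 + 30 + 33 = 119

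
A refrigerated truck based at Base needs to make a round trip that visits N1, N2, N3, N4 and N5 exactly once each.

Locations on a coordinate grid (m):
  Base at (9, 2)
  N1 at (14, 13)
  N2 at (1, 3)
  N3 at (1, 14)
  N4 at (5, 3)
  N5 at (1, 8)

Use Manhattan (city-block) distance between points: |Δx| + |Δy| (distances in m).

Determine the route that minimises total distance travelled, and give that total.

Minimum total distance: 50 m.

There are 60 distinct closed tours to check (reversals are equivalent).
Base → N1 → N2 → N3 → N4 → N5 → Base: 16+23+11+15+9+14 = 88
Base → N1 → N2 → N3 → N5 → N4 → Base: 16+23+11+6+9+5 = 70
Base → N1 → N2 → N4 → N3 → N5 → Base: 16+23+4+15+6+14 = 78
Base → N1 → N2 → N4 → N5 → N3 → Base: 16+23+4+9+6+20 = 78
Base → N1 → N2 → N5 → N3 → N4 → Base: 16+23+5+6+15+5 = 70
Base → N1 → N2 → N5 → N4 → N3 → Base: 16+23+5+9+15+20 = 88
Base → N1 → N3 → N2 → N4 → N5 → Base: 16+14+11+4+9+14 = 68
Base → N1 → N3 → N2 → N5 → N4 → Base: 16+14+11+5+9+5 = 60
Base → N1 → N3 → N4 → N2 → N5 → Base: 16+14+15+4+5+14 = 68
Base → N1 → N3 → N4 → N5 → N2 → Base: 16+14+15+9+5+9 = 68
Base → N1 → N3 → N5 → N2 → N4 → Base: 16+14+6+5+4+5 = 50
Base → N1 → N3 → N5 → N4 → N2 → Base: 16+14+6+9+4+9 = 58
Base → N1 → N4 → N2 → N3 → N5 → Base: 16+19+4+11+6+14 = 70
Base → N1 → N4 → N2 → N5 → N3 → Base: 16+19+4+5+6+20 = 70
… (46 more)
The minimum is 50.
One optimal route: Base → N1 → N3 → N5 → N2 → N4 → Base (or its reverse).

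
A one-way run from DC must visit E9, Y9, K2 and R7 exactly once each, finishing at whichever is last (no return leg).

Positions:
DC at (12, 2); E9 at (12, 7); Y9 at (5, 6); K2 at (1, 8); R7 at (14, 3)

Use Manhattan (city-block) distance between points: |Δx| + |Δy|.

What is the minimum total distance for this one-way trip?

There are 4! = 24 possible orderings.
DC→E9→Y9→K2→R7: 5+8+6+18 = 37
DC→E9→Y9→R7→K2: 5+8+12+18 = 43
DC→E9→K2→Y9→R7: 5+12+6+12 = 35
DC→E9→K2→R7→Y9: 5+12+18+12 = 47
DC→E9→R7→Y9→K2: 5+6+12+6 = 29
DC→E9→R7→K2→Y9: 5+6+18+6 = 35
DC→Y9→E9→K2→R7: 11+8+12+18 = 49
DC→Y9→E9→R7→K2: 11+8+6+18 = 43
DC→Y9→K2→E9→R7: 11+6+12+6 = 35
DC→Y9→K2→R7→E9: 11+6+18+6 = 41
DC→Y9→R7→E9→K2: 11+12+6+12 = 41
DC→Y9→R7→K2→E9: 11+12+18+12 = 53
DC→K2→E9→Y9→R7: 17+12+8+12 = 49
DC→K2→E9→R7→Y9: 17+12+6+12 = 47
… (10 more)
DC→R7→E9→Y9→K2: 3+6+8+6 = 23  ← best
The minimum is 23.
One shortest path: DC → R7 → E9 → Y9 → K2.

Shortest open route: 23.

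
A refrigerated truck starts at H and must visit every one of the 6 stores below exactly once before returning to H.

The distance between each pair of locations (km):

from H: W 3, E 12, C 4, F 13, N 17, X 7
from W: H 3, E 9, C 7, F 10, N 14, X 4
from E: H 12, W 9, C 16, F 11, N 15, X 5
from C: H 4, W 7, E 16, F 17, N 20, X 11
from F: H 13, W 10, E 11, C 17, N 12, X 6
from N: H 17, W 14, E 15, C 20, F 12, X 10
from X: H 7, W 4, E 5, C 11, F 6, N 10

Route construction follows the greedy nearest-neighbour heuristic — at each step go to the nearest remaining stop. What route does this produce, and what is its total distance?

From H: distances to unvisited — W=3, C=4, X=7, E=12, F=13, N=17. Nearest is W (3).
From W: distances to unvisited — X=4, C=7, E=9, F=10, N=14. Nearest is X (4).
From X: distances to unvisited — E=5, F=6, N=10, C=11. Nearest is E (5).
From E: distances to unvisited — F=11, N=15, C=16. Nearest is F (11).
From F: distances to unvisited — N=12, C=17. Nearest is N (12).
From N: distances to unvisited — C=20. Nearest is C (20).
Return C→H: 4.
Total = 3 + 4 + 5 + 11 + 12 + 20 + 4 = 59.

Nearest-neighbour total = 59 km; route H → W → X → E → F → N → C → H.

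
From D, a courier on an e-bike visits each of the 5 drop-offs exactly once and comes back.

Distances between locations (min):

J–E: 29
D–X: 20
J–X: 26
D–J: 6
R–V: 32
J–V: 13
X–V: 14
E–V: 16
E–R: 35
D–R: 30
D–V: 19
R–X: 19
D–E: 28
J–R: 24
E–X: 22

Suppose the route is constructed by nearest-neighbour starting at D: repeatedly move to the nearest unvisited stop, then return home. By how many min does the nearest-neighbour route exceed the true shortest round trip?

From D: J=6, V=19, X=20, E=28, R=30 → choose J (6).
From J: V=13, R=24, X=26, E=29 → choose V (13).
From V: X=14, E=16, R=32 → choose X (14).
From X: R=19, E=22 → choose R (19).
From R: E=35 → choose E (35).
NN route D → J → V → X → R → E → D costs 115.
Optimal: D → J → R → X → E → V → D costs 106 (by enumerating all 60 distinct tours).
Excess = 115 − 106 = 9.

9 min longer than the optimal tour.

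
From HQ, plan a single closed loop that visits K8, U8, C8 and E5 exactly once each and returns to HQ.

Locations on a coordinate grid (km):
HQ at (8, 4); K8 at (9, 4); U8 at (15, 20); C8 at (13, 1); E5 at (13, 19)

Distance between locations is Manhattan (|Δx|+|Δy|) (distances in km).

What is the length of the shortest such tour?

Shortest round trip = 52 km.

With 4 stops there are 4!/2 = 12 distinct round trips (a route and its reverse cost the same).
HQ - K8 - U8 - C8 - E5 - HQ: 1+22+21+18+20 = 82
HQ - K8 - U8 - E5 - C8 - HQ: 1+22+3+18+8 = 52
HQ - K8 - C8 - U8 - E5 - HQ: 1+7+21+3+20 = 52
HQ - K8 - C8 - E5 - U8 - HQ: 1+7+18+3+23 = 52
HQ - K8 - E5 - U8 - C8 - HQ: 1+19+3+21+8 = 52
HQ - K8 - E5 - C8 - U8 - HQ: 1+19+18+21+23 = 82
HQ - U8 - K8 - C8 - E5 - HQ: 23+22+7+18+20 = 90
HQ - U8 - K8 - E5 - C8 - HQ: 23+22+19+18+8 = 90
HQ - U8 - C8 - K8 - E5 - HQ: 23+21+7+19+20 = 90
HQ - U8 - E5 - K8 - C8 - HQ: 23+3+19+7+8 = 60
HQ - C8 - K8 - U8 - E5 - HQ: 8+7+22+3+20 = 60
HQ - C8 - U8 - K8 - E5 - HQ: 8+21+22+19+20 = 90
The minimum is 52.
One optimal route: HQ → K8 → U8 → E5 → C8 → HQ (or its reverse).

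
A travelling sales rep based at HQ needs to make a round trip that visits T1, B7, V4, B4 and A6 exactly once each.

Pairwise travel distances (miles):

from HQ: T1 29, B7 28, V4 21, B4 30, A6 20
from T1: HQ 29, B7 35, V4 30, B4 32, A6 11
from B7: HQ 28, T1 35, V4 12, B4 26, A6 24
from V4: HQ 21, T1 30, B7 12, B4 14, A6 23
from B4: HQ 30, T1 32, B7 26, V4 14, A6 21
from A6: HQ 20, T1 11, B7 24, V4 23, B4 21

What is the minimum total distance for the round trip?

Minimum total distance: 115 miles.

With 5 stops there are 5!/2 = 60 distinct round trips (a route and its reverse cost the same).
HQ→T1→B7→V4→B4→A6→HQ: 29+35+12+14+21+20 = 131
HQ→T1→B7→V4→A6→B4→HQ: 29+35+12+23+21+30 = 150
HQ→T1→B7→B4→V4→A6→HQ: 29+35+26+14+23+20 = 147
HQ→T1→B7→B4→A6→V4→HQ: 29+35+26+21+23+21 = 155
HQ→T1→B7→A6→V4→B4→HQ: 29+35+24+23+14+30 = 155
HQ→T1→B7→A6→B4→V4→HQ: 29+35+24+21+14+21 = 144
HQ→T1→V4→B7→B4→A6→HQ: 29+30+12+26+21+20 = 138
HQ→T1→V4→B7→A6→B4→HQ: 29+30+12+24+21+30 = 146
HQ→T1→V4→B4→B7→A6→HQ: 29+30+14+26+24+20 = 143
HQ→T1→V4→B4→A6→B7→HQ: 29+30+14+21+24+28 = 146
HQ→T1→V4→A6→B7→B4→HQ: 29+30+23+24+26+30 = 162
HQ→T1→V4→A6→B4→B7→HQ: 29+30+23+21+26+28 = 157
HQ→T1→B4→B7→V4→A6→HQ: 29+32+26+12+23+20 = 142
HQ→T1→B4→B7→A6→V4→HQ: 29+32+26+24+23+21 = 155
… (46 more)
HQ→T1→A6→B4→V4→B7→HQ: 29+11+21+14+12+28 = 115  ← best
The minimum is 115.
One optimal route: HQ → T1 → A6 → B4 → V4 → B7 → HQ (or its reverse).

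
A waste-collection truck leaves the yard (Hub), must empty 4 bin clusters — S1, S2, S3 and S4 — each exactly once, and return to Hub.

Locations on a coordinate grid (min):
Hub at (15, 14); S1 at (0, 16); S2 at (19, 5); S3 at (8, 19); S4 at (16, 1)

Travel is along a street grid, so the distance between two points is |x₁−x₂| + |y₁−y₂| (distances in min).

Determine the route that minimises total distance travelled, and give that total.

Shortest round trip = 74 min.

With 4 stops there are 4!/2 = 12 distinct round trips (a route and its reverse cost the same).
Hub → S1 → S2 → S3 → S4 → Hub: 17+30+25+26+14 = 112
Hub → S1 → S2 → S4 → S3 → Hub: 17+30+7+26+12 = 92
Hub → S1 → S3 → S2 → S4 → Hub: 17+11+25+7+14 = 74
Hub → S1 → S3 → S4 → S2 → Hub: 17+11+26+7+13 = 74
Hub → S1 → S4 → S2 → S3 → Hub: 17+31+7+25+12 = 92
Hub → S1 → S4 → S3 → S2 → Hub: 17+31+26+25+13 = 112
Hub → S2 → S1 → S3 → S4 → Hub: 13+30+11+26+14 = 94
Hub → S2 → S1 → S4 → S3 → Hub: 13+30+31+26+12 = 112
Hub → S2 → S3 → S1 → S4 → Hub: 13+25+11+31+14 = 94
Hub → S2 → S4 → S1 → S3 → Hub: 13+7+31+11+12 = 74
Hub → S3 → S1 → S2 → S4 → Hub: 12+11+30+7+14 = 74
Hub → S3 → S2 → S1 → S4 → Hub: 12+25+30+31+14 = 112
The minimum is 74.
One optimal route: Hub → S1 → S3 → S2 → S4 → Hub (or its reverse).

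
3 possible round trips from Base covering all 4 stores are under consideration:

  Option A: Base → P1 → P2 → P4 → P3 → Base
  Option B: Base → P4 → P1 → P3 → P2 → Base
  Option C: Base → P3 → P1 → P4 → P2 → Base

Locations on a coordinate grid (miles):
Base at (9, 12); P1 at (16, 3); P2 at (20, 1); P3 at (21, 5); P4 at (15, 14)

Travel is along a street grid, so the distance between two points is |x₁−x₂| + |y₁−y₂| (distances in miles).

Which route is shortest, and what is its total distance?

Option A: 16 + 6 + 18 + 15 + 19 = 74
Option B: 8 + 12 + 7 + 5 + 22 = 54
Option C: 19 + 7 + 12 + 18 + 22 = 78

54 miles — Option B is the shortest.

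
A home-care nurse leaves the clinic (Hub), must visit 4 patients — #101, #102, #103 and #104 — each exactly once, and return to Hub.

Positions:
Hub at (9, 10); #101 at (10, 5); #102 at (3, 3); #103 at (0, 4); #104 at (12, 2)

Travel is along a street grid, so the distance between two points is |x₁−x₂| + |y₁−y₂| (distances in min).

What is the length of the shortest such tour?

Minimum total distance: 40 min.

There are 12 distinct closed tours to check (reversals are equivalent).
Hub - #101 - #102 - #103 - #104 - Hub: 6+9+4+14+11 = 44
Hub - #101 - #102 - #104 - #103 - Hub: 6+9+10+14+15 = 54
Hub - #101 - #103 - #102 - #104 - Hub: 6+11+4+10+11 = 42
Hub - #101 - #103 - #104 - #102 - Hub: 6+11+14+10+13 = 54
Hub - #101 - #104 - #102 - #103 - Hub: 6+5+10+4+15 = 40
Hub - #101 - #104 - #103 - #102 - Hub: 6+5+14+4+13 = 42
Hub - #102 - #101 - #103 - #104 - Hub: 13+9+11+14+11 = 58
Hub - #102 - #101 - #104 - #103 - Hub: 13+9+5+14+15 = 56
Hub - #102 - #103 - #101 - #104 - Hub: 13+4+11+5+11 = 44
Hub - #102 - #104 - #101 - #103 - Hub: 13+10+5+11+15 = 54
Hub - #103 - #101 - #102 - #104 - Hub: 15+11+9+10+11 = 56
Hub - #103 - #102 - #101 - #104 - Hub: 15+4+9+5+11 = 44
The minimum is 40.
One optimal route: Hub → #101 → #104 → #102 → #103 → Hub (or its reverse).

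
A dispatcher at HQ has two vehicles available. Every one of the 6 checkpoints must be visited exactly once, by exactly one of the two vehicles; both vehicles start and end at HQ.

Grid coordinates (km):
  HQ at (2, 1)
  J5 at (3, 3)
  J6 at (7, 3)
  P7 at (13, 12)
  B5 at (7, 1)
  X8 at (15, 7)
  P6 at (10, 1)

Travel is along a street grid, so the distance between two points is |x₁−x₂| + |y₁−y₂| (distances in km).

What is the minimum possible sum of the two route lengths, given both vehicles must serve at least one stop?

Check every non-empty split of the stops between the two vehicles; for each half take its own optimal tour:
  {J5} + {J6, P7, B5, X8, P6}: 6 + 48 = 54
  {J6} + {J5, P7, B5, X8, P6}: 14 + 48 = 62
  {J5, J6} + {P7, B5, X8, P6}: 14 + 48 = 62
  {P7} + {J5, J6, B5, X8, P6}: 44 + 38 = 82
  {J5, P7} + {J6, B5, X8, P6}: 44 + 38 = 82
  {J6, P7} + {J5, B5, X8, P6}: 44 + 38 = 82
  … (31 splits in total)
Best: vehicle 1 HQ → J5 → HQ = 6; vehicle 2 HQ → J6 → P7 → X8 → P6 → B5 → HQ = 48; combined 54.

54 km — the smallest possible combined total.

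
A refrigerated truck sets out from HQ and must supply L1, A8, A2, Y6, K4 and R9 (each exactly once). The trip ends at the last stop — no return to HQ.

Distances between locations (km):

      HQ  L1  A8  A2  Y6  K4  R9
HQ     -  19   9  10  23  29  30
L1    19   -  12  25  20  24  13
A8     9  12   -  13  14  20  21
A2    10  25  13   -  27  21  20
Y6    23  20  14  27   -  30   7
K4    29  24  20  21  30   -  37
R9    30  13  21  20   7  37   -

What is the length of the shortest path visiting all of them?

There are 6! = 720 possible orderings.
HQ - L1 - A8 - A2 - Y6 - K4 - R9: 19+12+13+27+30+37 = 138
HQ - L1 - A8 - A2 - Y6 - R9 - K4: 19+12+13+27+7+37 = 115
HQ - L1 - A8 - A2 - K4 - Y6 - R9: 19+12+13+21+30+7 = 102
HQ - L1 - A8 - A2 - K4 - R9 - Y6: 19+12+13+21+37+7 = 109
HQ - L1 - A8 - A2 - R9 - Y6 - K4: 19+12+13+20+7+30 = 101
HQ - L1 - A8 - A2 - R9 - K4 - Y6: 19+12+13+20+37+30 = 131
HQ - L1 - A8 - Y6 - A2 - K4 - R9: 19+12+14+27+21+37 = 130
HQ - L1 - A8 - Y6 - A2 - R9 - K4: 19+12+14+27+20+37 = 129
… (712 more)
HQ - A2 - A8 - Y6 - R9 - L1 - K4: 10+13+14+7+13+24 = 81  ← best
The minimum is 81.
One shortest path: HQ → A2 → A8 → Y6 → R9 → L1 → K4.

Minimum one-way distance = 81 km.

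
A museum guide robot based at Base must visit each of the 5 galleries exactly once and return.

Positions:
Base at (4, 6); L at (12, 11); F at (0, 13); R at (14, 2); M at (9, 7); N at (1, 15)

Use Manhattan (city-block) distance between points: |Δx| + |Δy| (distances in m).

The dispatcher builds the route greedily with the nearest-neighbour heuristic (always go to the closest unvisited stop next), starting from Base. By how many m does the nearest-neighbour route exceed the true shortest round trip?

Excess over optimum: 8 m.

From Base: M=6, F=11, N=12, L=13, R=14 → choose M (6).
From M: L=7, R=10, F=15, N=16 → choose L (7).
From L: R=11, F=14, N=15 → choose R (11).
From R: F=25, N=26 → choose F (25).
From F: N=3 → choose N (3).
NN route Base → M → L → R → F → N → Base costs 64.
Optimal: Base → F → N → L → R → M → Base costs 56 (by enumerating all 60 distinct tours).
Excess = 64 − 56 = 8.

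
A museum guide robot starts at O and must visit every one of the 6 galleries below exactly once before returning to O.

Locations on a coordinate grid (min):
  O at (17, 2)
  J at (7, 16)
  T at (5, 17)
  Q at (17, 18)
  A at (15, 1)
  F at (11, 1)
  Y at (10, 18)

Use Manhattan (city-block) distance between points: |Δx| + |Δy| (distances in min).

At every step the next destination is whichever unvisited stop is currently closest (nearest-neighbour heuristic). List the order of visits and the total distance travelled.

At O the remaining stops are A 3, F 7, Q 16, Y 23, J 24, T 27; go to A.
At A the remaining stops are F 4, Q 19, Y 22, J 23, T 26; go to F.
At F the remaining stops are Y 18, J 19, T 22, Q 23; go to Y.
At Y the remaining stops are J 5, T 6, Q 7; go to J.
At J the remaining stops are T 3, Q 12; go to T.
At T the remaining stops are Q 13; go to Q.
Return Q→O: 16.
Total = 3 + 4 + 18 + 5 + 3 + 13 + 16 = 62.

Nearest-neighbour total = 62 min; route O → A → F → Y → J → T → Q → O.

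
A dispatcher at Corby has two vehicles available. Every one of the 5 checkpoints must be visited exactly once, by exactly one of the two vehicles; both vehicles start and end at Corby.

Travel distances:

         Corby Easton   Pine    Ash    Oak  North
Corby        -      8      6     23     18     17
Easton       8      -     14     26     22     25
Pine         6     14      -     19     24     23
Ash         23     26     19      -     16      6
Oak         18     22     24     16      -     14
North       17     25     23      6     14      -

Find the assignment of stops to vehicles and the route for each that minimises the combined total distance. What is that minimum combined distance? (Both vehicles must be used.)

79 — the smallest possible combined total.

Try each way of splitting the stops between the two vehicles (each non-empty) and, for each split, find the best tour for each vehicle:
  {Easton} + {Pine, Ash, Oak, North}: 16 + 63 = 79
  {Pine} + {Easton, Ash, Oak, North}: 12 + 69 = 81
  {Easton, Pine} + {Ash, Oak, North}: 28 + 57 = 85
  {Ash} + {Easton, Pine, Oak, North}: 46 + 73 = 119
  {Easton, Ash} + {Pine, Oak, North}: 57 + 61 = 118
  {Pine, Ash} + {Easton, Oak, North}: 48 + 61 = 109
  … (15 splits in total)
Best: vehicle 1 Corby → Easton → Corby = 16; vehicle 2 Corby → Pine → Ash → North → Oak → Corby = 63; combined 79.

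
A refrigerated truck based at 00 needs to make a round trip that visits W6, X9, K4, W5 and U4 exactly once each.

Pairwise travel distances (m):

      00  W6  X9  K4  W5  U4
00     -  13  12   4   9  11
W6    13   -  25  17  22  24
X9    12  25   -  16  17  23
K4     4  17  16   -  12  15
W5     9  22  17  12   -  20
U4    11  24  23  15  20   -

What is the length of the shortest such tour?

00 - W6 - X9 - K4 - W5 - U4 - 00: 13+25+16+12+20+11 = 97
00 - W6 - X9 - K4 - U4 - W5 - 00: 13+25+16+15+20+9 = 98
00 - W6 - X9 - W5 - K4 - U4 - 00: 13+25+17+12+15+11 = 93
00 - W6 - X9 - W5 - U4 - K4 - 00: 13+25+17+20+15+4 = 94
00 - W6 - X9 - U4 - K4 - W5 - 00: 13+25+23+15+12+9 = 97
00 - W6 - X9 - U4 - W5 - K4 - 00: 13+25+23+20+12+4 = 97
00 - W6 - K4 - X9 - W5 - U4 - 00: 13+17+16+17+20+11 = 94
00 - W6 - K4 - X9 - U4 - W5 - 00: 13+17+16+23+20+9 = 98
00 - W6 - K4 - W5 - X9 - U4 - 00: 13+17+12+17+23+11 = 93
00 - W6 - K4 - W5 - U4 - X9 - 00: 13+17+12+20+23+12 = 97
00 - W6 - K4 - U4 - X9 - W5 - 00: 13+17+15+23+17+9 = 94
00 - W6 - K4 - U4 - W5 - X9 - 00: 13+17+15+20+17+12 = 94
00 - W6 - W5 - X9 - K4 - U4 - 00: 13+22+17+16+15+11 = 94
00 - W6 - W5 - X9 - U4 - K4 - 00: 13+22+17+23+15+4 = 94
… (46 more)
The minimum is 93.
One optimal route: 00 → W6 → X9 → W5 → K4 → U4 → 00 (or its reverse).

Shortest round trip = 93 m.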